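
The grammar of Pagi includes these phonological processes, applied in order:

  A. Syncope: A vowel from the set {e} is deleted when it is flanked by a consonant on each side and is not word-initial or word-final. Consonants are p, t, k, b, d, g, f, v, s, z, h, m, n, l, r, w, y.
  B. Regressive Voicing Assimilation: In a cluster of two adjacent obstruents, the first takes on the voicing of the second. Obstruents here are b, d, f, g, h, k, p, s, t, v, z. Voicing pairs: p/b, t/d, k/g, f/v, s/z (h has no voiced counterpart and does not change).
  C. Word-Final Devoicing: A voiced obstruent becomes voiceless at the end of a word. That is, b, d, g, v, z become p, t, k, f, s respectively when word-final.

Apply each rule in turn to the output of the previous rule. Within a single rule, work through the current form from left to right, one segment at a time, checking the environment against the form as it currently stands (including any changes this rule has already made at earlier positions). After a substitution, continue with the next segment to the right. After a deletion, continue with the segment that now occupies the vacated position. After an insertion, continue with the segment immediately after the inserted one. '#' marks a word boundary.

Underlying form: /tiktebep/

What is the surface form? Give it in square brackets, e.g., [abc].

[tikdpp]

A Syncope: [tiktebep] → [tiktbp]
B Regressive Voicing Assimilation: [tiktbp] → [tikdpp]
C Word-Final Devoicing: no change — [tikdpp]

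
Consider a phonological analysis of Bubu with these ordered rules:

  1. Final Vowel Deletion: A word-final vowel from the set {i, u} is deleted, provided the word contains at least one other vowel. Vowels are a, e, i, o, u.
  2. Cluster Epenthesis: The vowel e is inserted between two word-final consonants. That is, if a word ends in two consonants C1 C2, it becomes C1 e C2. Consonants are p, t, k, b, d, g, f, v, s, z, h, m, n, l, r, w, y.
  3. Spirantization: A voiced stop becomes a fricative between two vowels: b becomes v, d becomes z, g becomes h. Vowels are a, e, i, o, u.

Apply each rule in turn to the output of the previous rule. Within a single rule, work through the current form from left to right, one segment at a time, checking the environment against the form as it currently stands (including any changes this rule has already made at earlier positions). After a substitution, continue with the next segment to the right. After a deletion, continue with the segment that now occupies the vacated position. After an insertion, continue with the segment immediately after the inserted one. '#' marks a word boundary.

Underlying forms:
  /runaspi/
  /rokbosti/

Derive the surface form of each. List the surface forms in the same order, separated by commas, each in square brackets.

[runasep], [rokboset]

/runaspi/:
  1 Final Vowel Deletion: [runaspi] → [runasp]
  2 Cluster Epenthesis: [runasp] → [runasep]
  3 Spirantization: no change — [runasep]
/rokbosti/:
  1 Final Vowel Deletion: [rokbosti] → [rokbost]
  2 Cluster Epenthesis: [rokbost] → [rokboset]
  3 Spirantization: no change — [rokboset]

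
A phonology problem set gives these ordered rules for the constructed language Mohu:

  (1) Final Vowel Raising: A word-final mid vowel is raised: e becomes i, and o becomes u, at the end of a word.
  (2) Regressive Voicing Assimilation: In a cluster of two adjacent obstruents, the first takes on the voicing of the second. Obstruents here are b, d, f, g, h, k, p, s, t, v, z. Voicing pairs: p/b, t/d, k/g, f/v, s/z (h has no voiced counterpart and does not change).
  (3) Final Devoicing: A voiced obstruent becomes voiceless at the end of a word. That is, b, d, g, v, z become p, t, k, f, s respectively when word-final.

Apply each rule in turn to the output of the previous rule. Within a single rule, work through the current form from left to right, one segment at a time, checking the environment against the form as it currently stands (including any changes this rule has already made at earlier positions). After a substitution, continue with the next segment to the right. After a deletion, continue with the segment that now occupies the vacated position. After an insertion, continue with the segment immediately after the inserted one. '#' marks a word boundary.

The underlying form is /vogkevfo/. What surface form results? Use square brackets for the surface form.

[vokkeffu]

(1) Final Vowel Raising: [vogkevfo] → [vogkevfu]
(2) Regressive Voicing Assimilation: [vogkevfu] → [vokkeffu]
(3) Final Devoicing: no change — [vokkeffu]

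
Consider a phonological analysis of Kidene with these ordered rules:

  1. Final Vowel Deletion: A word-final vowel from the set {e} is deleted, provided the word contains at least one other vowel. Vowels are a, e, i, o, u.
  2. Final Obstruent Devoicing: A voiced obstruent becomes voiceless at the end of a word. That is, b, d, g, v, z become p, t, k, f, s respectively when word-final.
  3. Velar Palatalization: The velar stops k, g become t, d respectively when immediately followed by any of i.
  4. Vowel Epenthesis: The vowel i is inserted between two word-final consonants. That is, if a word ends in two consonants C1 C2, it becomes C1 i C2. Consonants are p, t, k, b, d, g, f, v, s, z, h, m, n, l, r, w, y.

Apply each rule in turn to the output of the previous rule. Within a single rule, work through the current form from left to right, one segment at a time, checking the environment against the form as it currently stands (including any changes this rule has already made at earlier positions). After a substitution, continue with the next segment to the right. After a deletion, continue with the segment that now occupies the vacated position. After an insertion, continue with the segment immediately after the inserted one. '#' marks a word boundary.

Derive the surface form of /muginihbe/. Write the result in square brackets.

1 Final Vowel Deletion: [muginihbe] → [muginihb]
2 Final Obstruent Devoicing: [muginihb] → [muginihp]
3 Velar Palatalization: [muginihp] → [mudinihp]
4 Vowel Epenthesis: [mudinihp] → [mudinihip]

[mudinihip]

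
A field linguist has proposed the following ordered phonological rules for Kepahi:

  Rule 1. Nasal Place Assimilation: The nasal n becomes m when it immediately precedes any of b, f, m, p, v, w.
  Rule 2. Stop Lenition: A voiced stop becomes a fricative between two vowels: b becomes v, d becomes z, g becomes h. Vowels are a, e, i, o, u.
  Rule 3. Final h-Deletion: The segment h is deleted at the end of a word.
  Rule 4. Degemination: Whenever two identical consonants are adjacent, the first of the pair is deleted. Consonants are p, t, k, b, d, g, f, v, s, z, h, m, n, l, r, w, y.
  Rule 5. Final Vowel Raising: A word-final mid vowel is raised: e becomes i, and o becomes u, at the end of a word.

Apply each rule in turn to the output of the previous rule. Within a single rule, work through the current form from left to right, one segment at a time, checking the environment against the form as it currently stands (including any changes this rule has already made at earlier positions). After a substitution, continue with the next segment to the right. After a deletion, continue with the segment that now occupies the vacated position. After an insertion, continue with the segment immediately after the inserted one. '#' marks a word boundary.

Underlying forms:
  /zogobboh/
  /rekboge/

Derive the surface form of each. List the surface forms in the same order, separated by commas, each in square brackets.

/zogobboh/:
  Rule 1 Nasal Place Assimilation: no change — [zogobboh]
  Rule 2 Stop Lenition: [zogobboh] → [zohobboh]
  Rule 3 Final h-Deletion: [zohobboh] → [zohobbo]
  Rule 4 Degemination: [zohobbo] → [zohobo]
  Rule 5 Final Vowel Raising: [zohobo] → [zohobu]
/rekboge/:
  Rule 1 Nasal Place Assimilation: no change — [rekboge]
  Rule 2 Stop Lenition: [rekboge] → [rekbohe]
  Rule 3 Final h-Deletion: no change — [rekbohe]
  Rule 4 Degemination: no change — [rekbohe]
  Rule 5 Final Vowel Raising: [rekbohe] → [rekbohi]

[zohobu], [rekbohi]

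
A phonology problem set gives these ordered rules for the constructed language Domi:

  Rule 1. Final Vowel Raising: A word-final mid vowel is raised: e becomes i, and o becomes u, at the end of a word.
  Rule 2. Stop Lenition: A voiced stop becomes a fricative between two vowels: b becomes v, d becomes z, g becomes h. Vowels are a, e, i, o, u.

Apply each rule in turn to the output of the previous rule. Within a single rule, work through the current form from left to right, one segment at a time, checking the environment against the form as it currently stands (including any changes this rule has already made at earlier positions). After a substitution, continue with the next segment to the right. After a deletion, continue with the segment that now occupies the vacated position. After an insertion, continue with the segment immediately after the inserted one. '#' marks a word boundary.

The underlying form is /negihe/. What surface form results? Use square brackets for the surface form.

[nehihi]

Rule 1 Final Vowel Raising: [negihe] → [negihi]
Rule 2 Stop Lenition: [negihi] → [nehihi]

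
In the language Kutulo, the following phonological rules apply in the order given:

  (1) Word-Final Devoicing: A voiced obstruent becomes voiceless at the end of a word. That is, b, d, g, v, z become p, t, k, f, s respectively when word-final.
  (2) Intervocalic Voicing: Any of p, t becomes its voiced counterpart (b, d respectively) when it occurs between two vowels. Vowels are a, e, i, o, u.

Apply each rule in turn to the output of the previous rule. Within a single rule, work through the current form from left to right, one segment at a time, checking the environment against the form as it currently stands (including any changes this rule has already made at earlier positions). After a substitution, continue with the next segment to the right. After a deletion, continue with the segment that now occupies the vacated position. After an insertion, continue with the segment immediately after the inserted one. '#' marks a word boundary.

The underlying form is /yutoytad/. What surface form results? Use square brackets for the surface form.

(1) Word-Final Devoicing: [yutoytad] → [yutoytat]
(2) Intervocalic Voicing: [yutoytat] → [yudoytat]

[yudoytat]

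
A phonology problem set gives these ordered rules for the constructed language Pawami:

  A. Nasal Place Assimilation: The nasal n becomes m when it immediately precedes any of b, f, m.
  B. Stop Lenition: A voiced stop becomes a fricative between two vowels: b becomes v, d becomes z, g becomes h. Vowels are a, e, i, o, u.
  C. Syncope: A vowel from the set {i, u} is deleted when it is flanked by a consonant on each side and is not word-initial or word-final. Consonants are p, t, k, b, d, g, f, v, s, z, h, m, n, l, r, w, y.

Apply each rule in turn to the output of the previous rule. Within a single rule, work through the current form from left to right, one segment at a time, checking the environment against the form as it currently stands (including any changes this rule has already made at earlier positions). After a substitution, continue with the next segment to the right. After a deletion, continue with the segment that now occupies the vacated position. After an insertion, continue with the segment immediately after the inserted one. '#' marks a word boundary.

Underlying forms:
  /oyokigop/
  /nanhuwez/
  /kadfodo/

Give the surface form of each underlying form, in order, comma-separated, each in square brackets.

/oyokigop/:
  A Nasal Place Assimilation: no change — [oyokigop]
  B Stop Lenition: [oyokigop] → [oyokihop]
  C Syncope: [oyokihop] → [oyokhop]
/nanhuwez/:
  A Nasal Place Assimilation: no change — [nanhuwez]
  B Stop Lenition: no change — [nanhuwez]
  C Syncope: [nanhuwez] → [nanhwez]
/kadfodo/:
  A Nasal Place Assimilation: no change — [kadfodo]
  B Stop Lenition: [kadfodo] → [kadfozo]
  C Syncope: no change — [kadfozo]

[oyokhop], [nanhwez], [kadfozo]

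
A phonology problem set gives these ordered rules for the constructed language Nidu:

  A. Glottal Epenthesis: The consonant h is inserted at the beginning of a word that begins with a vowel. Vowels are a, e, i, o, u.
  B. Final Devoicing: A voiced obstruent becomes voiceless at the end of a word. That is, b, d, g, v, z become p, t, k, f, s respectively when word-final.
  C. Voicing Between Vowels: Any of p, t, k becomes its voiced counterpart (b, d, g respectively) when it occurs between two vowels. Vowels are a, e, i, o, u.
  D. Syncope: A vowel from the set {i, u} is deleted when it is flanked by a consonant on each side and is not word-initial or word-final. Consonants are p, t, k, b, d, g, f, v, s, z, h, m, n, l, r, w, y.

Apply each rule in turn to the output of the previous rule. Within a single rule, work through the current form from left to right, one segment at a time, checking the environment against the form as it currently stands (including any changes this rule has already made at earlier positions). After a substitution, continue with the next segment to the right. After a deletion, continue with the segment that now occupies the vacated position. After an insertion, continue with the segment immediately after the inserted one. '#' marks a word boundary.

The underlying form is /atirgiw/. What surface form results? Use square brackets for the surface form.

A Glottal Epenthesis: [atirgiw] → [hatirgiw]
B Final Devoicing: no change — [hatirgiw]
C Voicing Between Vowels: [hatirgiw] → [hadirgiw]
D Syncope: [hadirgiw] → [hadrgw]

[hadrgw]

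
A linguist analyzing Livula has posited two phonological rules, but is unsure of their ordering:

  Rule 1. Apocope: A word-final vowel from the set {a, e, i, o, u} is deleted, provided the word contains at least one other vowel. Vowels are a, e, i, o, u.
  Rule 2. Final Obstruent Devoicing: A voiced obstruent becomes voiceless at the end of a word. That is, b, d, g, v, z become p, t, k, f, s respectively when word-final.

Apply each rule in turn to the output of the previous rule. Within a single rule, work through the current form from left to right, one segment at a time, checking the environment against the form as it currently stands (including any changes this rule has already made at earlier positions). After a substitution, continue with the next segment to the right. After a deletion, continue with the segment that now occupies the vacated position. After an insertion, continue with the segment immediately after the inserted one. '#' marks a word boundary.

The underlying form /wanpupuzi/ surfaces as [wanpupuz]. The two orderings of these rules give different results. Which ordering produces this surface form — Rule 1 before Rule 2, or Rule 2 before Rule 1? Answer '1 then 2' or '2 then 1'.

Order 1 then 2:
  1 Apocope: [wanpupuzi] → [wanpupuz]
  2 Final Obstruent Devoicing: [wanpupuz] → [wanpupus]
  result: [wanpupus]
Order 2 then 1:
  2 Final Obstruent Devoicing: no change — [wanpupuzi]
  1 Apocope: [wanpupuzi] → [wanpupuz]
  result: [wanpupuz]

2 then 1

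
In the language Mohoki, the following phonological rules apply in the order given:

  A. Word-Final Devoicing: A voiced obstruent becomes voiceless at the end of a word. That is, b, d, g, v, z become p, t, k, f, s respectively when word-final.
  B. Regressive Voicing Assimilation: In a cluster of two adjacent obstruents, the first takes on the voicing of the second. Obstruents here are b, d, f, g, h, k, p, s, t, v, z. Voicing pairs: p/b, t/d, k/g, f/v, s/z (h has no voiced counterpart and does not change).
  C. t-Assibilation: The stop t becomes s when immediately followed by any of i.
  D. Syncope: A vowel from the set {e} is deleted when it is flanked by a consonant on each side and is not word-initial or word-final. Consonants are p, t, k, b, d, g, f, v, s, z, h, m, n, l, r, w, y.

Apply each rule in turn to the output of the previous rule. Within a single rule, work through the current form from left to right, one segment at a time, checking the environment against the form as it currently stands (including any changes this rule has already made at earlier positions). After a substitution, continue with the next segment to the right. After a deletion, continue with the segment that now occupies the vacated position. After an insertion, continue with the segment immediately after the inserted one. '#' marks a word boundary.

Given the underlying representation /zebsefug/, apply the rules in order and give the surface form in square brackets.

[zpsfuk]

A Word-Final Devoicing: [zebsefug] → [zebsefuk]
B Regressive Voicing Assimilation: [zebsefuk] → [zepsefuk]
C t-Assibilation: no change — [zepsefuk]
D Syncope: [zepsefuk] → [zpsfuk]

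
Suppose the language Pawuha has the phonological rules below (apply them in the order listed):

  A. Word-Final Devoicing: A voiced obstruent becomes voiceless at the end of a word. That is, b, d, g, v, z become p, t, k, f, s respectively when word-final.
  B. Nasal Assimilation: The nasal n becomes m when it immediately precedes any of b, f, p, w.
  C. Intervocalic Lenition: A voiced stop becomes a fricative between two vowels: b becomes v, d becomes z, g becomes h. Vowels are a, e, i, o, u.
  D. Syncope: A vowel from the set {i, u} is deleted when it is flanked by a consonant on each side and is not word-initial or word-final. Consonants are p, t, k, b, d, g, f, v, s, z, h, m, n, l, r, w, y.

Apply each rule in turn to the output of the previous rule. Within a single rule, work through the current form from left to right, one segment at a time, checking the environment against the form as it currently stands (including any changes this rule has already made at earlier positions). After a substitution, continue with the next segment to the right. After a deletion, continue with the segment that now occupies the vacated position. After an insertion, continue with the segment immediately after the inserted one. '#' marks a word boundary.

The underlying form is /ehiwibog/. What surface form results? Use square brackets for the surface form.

[ehwvok]

A Word-Final Devoicing: [ehiwibog] → [ehiwibok]
B Nasal Assimilation: no change — [ehiwibok]
C Intervocalic Lenition: [ehiwibok] → [ehiwivok]
D Syncope: [ehiwivok] → [ehwvok]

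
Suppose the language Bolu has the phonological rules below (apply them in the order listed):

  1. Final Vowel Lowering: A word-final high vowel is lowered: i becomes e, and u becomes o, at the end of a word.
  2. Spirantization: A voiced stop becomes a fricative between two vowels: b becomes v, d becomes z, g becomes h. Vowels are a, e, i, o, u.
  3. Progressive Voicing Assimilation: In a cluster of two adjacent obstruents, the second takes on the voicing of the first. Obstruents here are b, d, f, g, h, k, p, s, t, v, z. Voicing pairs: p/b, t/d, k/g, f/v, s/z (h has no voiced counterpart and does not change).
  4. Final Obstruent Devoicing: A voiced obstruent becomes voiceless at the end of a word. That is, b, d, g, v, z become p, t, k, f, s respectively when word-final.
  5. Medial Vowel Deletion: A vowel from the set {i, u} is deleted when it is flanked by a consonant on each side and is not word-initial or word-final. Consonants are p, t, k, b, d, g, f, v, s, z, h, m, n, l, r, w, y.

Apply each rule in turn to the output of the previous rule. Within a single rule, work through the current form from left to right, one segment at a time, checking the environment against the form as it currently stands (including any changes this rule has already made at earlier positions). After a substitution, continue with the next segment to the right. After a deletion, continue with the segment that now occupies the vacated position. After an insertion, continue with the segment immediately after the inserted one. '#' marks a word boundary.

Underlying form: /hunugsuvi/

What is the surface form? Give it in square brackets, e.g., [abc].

[hngzve]

1 Final Vowel Lowering: [hunugsuvi] → [hunugsuve]
2 Spirantization: no change — [hunugsuve]
3 Progressive Voicing Assimilation: [hunugsuve] → [hunugzuve]
4 Final Obstruent Devoicing: no change — [hunugzuve]
5 Medial Vowel Deletion: [hunugzuve] → [hngzve]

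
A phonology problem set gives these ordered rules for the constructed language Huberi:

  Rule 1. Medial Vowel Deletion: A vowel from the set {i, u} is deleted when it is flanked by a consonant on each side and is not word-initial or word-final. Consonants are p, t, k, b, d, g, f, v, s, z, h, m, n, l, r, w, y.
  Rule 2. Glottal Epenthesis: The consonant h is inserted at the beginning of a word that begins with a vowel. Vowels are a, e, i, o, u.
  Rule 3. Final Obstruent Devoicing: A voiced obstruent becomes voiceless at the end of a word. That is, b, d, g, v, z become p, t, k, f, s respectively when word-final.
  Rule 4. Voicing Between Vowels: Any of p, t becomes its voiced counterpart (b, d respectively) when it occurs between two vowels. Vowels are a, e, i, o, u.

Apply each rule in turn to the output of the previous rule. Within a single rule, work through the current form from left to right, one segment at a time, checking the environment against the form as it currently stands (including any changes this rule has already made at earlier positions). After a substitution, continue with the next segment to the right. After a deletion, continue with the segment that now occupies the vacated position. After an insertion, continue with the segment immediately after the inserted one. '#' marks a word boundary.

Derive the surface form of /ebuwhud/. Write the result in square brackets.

Rule 1 Medial Vowel Deletion: [ebuwhud] → [ebwhd]
Rule 2 Glottal Epenthesis: [ebwhd] → [hebwhd]
Rule 3 Final Obstruent Devoicing: [hebwhd] → [hebwht]
Rule 4 Voicing Between Vowels: no change — [hebwht]

[hebwht]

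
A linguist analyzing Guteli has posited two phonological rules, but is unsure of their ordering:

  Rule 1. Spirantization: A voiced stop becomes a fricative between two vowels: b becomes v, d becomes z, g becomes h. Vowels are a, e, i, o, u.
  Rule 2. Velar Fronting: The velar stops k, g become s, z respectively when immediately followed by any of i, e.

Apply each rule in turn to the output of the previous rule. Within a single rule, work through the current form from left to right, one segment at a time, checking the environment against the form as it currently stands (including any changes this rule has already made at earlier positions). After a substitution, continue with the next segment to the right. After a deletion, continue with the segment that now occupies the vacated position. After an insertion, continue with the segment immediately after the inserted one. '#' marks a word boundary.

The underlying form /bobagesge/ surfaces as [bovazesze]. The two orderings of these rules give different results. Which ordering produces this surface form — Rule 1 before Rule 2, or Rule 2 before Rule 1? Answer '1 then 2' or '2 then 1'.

2 then 1

Order 1 then 2:
  1 Spirantization: [bobagesge] → [bovahesge]
  2 Velar Fronting: [bovahesge] → [bovahesze]
  result: [bovahesze]
Order 2 then 1:
  2 Velar Fronting: [bobagesge] → [bobazesze]
  1 Spirantization: [bobazesze] → [bovazesze]
  result: [bovazesze]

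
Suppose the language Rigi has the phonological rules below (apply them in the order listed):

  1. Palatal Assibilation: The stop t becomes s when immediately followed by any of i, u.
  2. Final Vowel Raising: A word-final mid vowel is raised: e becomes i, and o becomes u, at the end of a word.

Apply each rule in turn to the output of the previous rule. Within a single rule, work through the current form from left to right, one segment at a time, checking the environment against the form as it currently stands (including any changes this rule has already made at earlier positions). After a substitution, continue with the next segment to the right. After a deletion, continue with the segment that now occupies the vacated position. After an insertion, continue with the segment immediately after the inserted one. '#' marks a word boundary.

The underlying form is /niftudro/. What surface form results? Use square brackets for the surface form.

1 Palatal Assibilation: [niftudro] → [nifsudro]
2 Final Vowel Raising: [nifsudro] → [nifsudru]

[nifsudru]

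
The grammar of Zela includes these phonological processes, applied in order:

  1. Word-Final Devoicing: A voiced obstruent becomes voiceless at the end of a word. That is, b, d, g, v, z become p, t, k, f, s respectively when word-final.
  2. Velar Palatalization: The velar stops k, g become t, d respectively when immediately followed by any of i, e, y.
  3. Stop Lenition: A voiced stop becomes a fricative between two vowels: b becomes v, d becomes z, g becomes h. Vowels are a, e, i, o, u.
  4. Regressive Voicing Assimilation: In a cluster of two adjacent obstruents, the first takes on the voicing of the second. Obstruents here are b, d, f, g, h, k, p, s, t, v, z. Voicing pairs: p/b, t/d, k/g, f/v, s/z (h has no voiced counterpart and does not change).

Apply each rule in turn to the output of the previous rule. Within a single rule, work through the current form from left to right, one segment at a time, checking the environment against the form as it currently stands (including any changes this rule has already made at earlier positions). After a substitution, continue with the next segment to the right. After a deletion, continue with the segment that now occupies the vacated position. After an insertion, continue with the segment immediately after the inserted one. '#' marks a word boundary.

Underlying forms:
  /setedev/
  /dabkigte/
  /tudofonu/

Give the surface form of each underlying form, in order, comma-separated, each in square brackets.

/setedev/:
  1 Word-Final Devoicing: [setedev] → [setedef]
  2 Velar Palatalization: no change — [setedef]
  3 Stop Lenition: [setedef] → [setezef]
  4 Regressive Voicing Assimilation: no change — [setezef]
/dabkigte/:
  1 Word-Final Devoicing: no change — [dabkigte]
  2 Velar Palatalization: [dabkigte] → [dabtigte]
  3 Stop Lenition: no change — [dabtigte]
  4 Regressive Voicing Assimilation: [dabtigte] → [daptikte]
/tudofonu/:
  1 Word-Final Devoicing: no change — [tudofonu]
  2 Velar Palatalization: no change — [tudofonu]
  3 Stop Lenition: [tudofonu] → [tuzofonu]
  4 Regressive Voicing Assimilation: no change — [tuzofonu]

[setezef], [daptikte], [tuzofonu]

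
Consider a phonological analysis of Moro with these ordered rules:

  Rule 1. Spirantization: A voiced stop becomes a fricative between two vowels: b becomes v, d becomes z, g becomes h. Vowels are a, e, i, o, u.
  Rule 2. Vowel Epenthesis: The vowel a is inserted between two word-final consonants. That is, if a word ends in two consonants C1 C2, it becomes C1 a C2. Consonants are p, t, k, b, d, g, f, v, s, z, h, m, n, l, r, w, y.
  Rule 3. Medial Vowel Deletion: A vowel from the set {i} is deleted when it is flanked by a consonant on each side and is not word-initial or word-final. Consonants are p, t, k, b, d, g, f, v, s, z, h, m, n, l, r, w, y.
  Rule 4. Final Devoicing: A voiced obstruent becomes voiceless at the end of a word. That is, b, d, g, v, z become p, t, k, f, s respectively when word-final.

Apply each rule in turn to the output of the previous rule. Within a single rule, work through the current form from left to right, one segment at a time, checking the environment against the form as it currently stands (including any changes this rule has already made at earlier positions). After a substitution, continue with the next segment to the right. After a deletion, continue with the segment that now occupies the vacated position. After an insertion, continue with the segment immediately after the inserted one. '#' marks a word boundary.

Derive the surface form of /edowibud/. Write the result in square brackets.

Rule 1 Spirantization: [edowibud] → [ezowivud]
Rule 2 Vowel Epenthesis: no change — [ezowivud]
Rule 3 Medial Vowel Deletion: [ezowivud] → [ezowvud]
Rule 4 Final Devoicing: [ezowvud] → [ezowvut]

[ezowvut]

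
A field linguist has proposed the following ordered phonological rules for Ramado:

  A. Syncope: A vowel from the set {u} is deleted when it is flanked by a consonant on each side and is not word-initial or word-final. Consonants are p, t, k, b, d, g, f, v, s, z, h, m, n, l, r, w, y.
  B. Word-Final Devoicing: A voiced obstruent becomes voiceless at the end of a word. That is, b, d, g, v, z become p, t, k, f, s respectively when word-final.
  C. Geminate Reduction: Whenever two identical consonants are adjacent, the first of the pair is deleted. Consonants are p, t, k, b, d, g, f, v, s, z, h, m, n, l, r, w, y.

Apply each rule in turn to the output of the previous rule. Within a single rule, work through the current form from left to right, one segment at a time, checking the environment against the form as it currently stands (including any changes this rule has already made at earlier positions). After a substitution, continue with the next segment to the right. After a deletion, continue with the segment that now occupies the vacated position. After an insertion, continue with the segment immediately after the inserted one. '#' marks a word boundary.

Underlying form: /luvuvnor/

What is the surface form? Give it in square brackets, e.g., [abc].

A Syncope: [luvuvnor] → [lvvnor]
B Word-Final Devoicing: no change — [lvvnor]
C Geminate Reduction: [lvvnor] → [lvnor]

[lvnor]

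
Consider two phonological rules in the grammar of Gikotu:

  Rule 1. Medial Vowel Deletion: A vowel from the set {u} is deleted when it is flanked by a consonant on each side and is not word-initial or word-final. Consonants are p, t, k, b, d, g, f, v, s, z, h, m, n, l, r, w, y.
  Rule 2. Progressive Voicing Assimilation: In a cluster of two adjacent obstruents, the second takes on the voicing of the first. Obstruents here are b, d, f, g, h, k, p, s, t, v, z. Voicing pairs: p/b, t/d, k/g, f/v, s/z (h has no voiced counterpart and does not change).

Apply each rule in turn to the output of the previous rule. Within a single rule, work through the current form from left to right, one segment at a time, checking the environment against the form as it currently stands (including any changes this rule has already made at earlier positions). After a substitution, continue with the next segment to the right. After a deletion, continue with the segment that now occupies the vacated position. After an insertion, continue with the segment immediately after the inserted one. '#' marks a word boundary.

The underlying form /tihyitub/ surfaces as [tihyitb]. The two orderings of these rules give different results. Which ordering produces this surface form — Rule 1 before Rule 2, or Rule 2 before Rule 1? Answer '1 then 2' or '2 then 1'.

Order 1 then 2:
  1 Medial Vowel Deletion: [tihyitub] → [tihyitb]
  2 Progressive Voicing Assimilation: [tihyitb] → [tihyitp]
  result: [tihyitp]
Order 2 then 1:
  2 Progressive Voicing Assimilation: no change — [tihyitub]
  1 Medial Vowel Deletion: [tihyitub] → [tihyitb]
  result: [tihyitb]

2 then 1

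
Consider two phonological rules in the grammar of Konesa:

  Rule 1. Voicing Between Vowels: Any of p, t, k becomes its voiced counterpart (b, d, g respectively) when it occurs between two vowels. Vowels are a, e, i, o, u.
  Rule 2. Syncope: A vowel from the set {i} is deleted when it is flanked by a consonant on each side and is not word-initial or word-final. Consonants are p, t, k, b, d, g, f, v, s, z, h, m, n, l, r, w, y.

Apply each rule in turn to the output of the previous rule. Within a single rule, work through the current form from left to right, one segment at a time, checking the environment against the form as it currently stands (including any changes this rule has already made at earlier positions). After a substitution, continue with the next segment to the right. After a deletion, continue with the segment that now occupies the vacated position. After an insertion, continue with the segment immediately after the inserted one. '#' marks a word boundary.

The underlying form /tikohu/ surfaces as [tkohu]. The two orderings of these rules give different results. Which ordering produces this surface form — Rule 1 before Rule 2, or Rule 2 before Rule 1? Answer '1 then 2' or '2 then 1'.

2 then 1

Order 1 then 2:
  1 Voicing Between Vowels: [tikohu] → [tigohu]
  2 Syncope: [tigohu] → [tgohu]
  result: [tgohu]
Order 2 then 1:
  2 Syncope: [tikohu] → [tkohu]
  1 Voicing Between Vowels: no change — [tkohu]
  result: [tkohu]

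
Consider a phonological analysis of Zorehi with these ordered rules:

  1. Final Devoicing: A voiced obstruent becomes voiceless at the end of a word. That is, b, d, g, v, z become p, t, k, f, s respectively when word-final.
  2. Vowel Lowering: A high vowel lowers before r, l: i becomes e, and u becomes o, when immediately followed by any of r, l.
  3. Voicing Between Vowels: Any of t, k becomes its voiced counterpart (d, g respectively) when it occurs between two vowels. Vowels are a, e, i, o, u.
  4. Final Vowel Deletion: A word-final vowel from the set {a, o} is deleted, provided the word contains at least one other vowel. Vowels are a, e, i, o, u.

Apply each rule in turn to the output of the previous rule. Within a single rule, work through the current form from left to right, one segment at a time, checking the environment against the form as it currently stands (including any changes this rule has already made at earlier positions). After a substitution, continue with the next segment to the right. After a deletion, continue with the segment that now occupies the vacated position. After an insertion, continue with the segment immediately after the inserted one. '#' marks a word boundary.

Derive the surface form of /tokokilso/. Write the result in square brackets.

1 Final Devoicing: no change — [tokokilso]
2 Vowel Lowering: [tokokilso] → [tokokelso]
3 Voicing Between Vowels: [tokokelso] → [togogelso]
4 Final Vowel Deletion: [togogelso] → [togogels]

[togogels]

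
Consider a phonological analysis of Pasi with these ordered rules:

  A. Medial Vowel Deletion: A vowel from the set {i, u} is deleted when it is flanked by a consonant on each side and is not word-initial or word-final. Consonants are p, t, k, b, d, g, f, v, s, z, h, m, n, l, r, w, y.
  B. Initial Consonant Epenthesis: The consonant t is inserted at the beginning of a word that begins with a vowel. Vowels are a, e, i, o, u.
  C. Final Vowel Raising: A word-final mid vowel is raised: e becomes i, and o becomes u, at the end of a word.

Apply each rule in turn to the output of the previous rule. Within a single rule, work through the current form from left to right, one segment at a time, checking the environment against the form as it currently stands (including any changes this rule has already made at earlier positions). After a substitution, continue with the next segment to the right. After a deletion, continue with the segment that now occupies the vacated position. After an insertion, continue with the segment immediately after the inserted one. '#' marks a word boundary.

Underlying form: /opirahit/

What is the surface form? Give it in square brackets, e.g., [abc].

[topraht]

A Medial Vowel Deletion: [opirahit] → [opraht]
B Initial Consonant Epenthesis: [opraht] → [topraht]
C Final Vowel Raising: no change — [topraht]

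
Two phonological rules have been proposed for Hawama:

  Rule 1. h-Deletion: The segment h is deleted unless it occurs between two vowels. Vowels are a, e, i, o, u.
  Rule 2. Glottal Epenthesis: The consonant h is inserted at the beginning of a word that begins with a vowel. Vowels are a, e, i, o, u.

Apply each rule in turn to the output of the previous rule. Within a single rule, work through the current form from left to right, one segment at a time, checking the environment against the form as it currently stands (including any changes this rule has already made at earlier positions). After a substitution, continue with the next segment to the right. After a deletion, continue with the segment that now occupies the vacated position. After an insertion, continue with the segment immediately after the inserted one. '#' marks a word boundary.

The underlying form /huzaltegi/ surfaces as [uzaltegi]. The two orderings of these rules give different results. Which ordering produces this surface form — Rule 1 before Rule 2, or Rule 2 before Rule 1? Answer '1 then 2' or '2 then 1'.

Order 1 then 2:
  1 h-Deletion: [huzaltegi] → [uzaltegi]
  2 Glottal Epenthesis: [uzaltegi] → [huzaltegi]
  result: [huzaltegi]
Order 2 then 1:
  2 Glottal Epenthesis: no change — [huzaltegi]
  1 h-Deletion: [huzaltegi] → [uzaltegi]
  result: [uzaltegi]

2 then 1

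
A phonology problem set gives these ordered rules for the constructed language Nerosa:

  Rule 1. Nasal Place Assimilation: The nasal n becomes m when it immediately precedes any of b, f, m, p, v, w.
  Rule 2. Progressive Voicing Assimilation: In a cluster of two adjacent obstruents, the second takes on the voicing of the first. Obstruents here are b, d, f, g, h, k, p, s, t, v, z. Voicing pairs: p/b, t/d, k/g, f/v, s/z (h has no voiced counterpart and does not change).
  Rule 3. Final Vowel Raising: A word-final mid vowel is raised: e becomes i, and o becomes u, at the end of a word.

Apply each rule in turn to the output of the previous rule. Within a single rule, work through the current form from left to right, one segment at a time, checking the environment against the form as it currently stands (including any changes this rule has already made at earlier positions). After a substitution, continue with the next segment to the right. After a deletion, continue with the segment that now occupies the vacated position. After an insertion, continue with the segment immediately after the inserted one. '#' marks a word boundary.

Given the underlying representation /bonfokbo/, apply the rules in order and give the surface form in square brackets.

[bomfokpu]

Rule 1 Nasal Place Assimilation: [bonfokbo] → [bomfokbo]
Rule 2 Progressive Voicing Assimilation: [bomfokbo] → [bomfokpo]
Rule 3 Final Vowel Raising: [bomfokpo] → [bomfokpu]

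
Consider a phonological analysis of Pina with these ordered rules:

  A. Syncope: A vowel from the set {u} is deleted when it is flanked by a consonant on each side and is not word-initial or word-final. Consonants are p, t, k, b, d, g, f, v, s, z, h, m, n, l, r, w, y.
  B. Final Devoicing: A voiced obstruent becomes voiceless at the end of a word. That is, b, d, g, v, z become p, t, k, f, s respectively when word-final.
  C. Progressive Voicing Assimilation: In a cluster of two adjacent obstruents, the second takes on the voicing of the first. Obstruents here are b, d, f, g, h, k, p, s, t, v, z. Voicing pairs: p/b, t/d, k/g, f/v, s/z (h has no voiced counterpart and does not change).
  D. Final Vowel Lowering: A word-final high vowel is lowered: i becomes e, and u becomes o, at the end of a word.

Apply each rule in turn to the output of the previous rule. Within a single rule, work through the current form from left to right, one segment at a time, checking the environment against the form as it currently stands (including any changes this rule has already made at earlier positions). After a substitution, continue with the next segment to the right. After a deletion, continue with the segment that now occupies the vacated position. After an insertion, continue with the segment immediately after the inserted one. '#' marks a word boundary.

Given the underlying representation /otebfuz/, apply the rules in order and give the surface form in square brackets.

A Syncope: [otebfuz] → [otebfz]
B Final Devoicing: [otebfz] → [otebfs]
C Progressive Voicing Assimilation: [otebfs] → [otebvz]
D Final Vowel Lowering: no change — [otebvz]

[otebvz]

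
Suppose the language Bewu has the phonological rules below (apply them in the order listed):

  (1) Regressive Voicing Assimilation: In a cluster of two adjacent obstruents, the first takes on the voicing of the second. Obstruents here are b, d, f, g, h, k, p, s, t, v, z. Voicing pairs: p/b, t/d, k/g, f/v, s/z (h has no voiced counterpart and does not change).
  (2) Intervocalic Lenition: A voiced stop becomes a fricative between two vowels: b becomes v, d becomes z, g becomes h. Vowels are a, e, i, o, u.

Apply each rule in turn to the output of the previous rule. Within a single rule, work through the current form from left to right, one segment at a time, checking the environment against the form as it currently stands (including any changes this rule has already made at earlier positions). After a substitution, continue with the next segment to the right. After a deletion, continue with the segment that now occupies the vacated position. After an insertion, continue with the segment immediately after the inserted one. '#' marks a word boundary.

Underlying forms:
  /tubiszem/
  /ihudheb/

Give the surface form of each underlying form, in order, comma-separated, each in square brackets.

[tuvizzem], [ihutheb]

/tubiszem/:
  (1) Regressive Voicing Assimilation: [tubiszem] → [tubizzem]
  (2) Intervocalic Lenition: [tubizzem] → [tuvizzem]
/ihudheb/:
  (1) Regressive Voicing Assimilation: [ihudheb] → [ihutheb]
  (2) Intervocalic Lenition: no change — [ihutheb]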